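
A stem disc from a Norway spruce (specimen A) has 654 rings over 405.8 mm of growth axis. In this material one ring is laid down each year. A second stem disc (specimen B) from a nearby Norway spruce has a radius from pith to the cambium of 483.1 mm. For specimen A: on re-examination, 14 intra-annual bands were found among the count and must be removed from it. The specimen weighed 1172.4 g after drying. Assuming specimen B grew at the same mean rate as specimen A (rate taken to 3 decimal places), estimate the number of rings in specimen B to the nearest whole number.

Specimen A: after corrections the count is 654 − 14 = 640 rings.
A: 405.8 mm over 640 years gives 405.8 / 640 ≈ 0.634 mm/year.
For B, 483.1 / 0.634 = 761.99 years ≈ 762 rings.

762 rings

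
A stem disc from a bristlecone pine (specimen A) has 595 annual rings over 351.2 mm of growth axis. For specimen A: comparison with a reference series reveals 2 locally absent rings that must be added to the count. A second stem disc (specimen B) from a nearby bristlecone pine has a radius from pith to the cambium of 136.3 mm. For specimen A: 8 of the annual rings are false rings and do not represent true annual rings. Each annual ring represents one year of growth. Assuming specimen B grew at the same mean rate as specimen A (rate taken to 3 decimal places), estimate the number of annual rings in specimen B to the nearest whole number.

229 annual rings

Specimen A: true annual ring count = 595 − 8 + 2 = 589.
A: Mean rate = 351.2 mm / 589 years ≈ 0.596 mm/year.
Specimen B: 136.3 mm / 0.596 mm per year = 228.69 years ≈ 229 annual rings.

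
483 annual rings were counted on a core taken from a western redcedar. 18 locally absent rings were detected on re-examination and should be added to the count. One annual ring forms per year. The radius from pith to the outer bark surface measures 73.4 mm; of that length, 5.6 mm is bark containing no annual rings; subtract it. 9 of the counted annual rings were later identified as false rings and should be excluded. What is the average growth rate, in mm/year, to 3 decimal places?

0.138 mm/year

Correcting the raw count gives 483 − 9 + 18 = 492 true annual rings.
The growth record spans 73.4 − 5.6 = 67.8 mm.
Extension rate ≈ 67.8 / 492 = 0.138 mm/year.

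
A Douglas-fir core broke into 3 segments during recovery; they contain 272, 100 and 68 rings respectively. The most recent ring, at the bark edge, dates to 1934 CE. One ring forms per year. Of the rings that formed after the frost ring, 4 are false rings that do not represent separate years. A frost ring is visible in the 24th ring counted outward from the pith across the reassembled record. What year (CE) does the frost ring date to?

Total rings = 272 + 100 + 68 = 440.
440 − 24 = 416 rings lie beyond the frost ring toward the bark edge.
Excluding 4 false rings: 416 − 4 = 412.
Counting back 412 years from 1934 CE places the frost ring in 1934 − 412 = 1522 CE.

1522 CE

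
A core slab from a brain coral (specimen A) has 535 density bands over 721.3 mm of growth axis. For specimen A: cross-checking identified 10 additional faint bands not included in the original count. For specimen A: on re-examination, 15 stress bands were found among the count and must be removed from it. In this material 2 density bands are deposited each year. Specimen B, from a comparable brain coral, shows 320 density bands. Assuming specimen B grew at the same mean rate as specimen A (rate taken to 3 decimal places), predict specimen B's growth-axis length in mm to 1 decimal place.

435.5 mm

Specimen A: true density band count = 535 − 15 + 10 = 530.
Specimen A: dividing by 2 density bands per year: 530 / 2 = 265 years.
A: 721.3 mm over 265 years gives 721.3 / 265 ≈ 2.722 mm/year.
Specimen B: dividing by 2 density bands per year: 320 / 2 = 160 years. Length of B = 2.722 × 160 = 435.5 mm.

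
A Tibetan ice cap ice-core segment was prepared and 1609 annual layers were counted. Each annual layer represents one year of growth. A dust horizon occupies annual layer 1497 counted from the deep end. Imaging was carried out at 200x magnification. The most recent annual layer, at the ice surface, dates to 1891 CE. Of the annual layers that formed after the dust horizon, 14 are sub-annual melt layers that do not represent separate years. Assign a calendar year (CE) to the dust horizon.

1793 CE

Between annual layer 1497 and the ice surface there are 1609 − 1497 = 112 annual layers.
Removing the 14 false annual layers leaves 112 − 14 = 98 true annual layers beyond the dust horizon.
Counting back 98 years from 1891 CE places the dust horizon in 1891 − 98 = 1793 CE.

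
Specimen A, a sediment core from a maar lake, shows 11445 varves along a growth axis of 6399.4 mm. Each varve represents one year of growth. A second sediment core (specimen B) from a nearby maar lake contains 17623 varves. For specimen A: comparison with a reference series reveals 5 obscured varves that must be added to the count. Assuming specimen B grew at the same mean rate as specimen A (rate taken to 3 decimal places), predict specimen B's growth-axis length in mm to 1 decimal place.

9851.3 mm

Specimen A: true varve count = 11445 + 5 = 11450.
A: Mean rate = 6399.4 mm / 11450 years ≈ 0.559 mm/year.
For B, 0.559 mm/year × 17623 years = 9851.3 mm.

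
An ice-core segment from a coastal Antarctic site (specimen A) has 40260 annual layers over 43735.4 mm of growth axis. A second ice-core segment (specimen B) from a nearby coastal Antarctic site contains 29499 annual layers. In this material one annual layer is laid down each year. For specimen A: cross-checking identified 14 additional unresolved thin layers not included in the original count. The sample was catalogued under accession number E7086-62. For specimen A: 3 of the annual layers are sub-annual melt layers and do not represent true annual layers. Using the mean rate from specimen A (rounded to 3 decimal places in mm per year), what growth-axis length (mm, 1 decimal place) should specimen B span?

Specimen A: correcting the raw count gives 40260 − 3 + 14 = 40271 true annual layers.
A: Extension rate ≈ 43735.4 / 40271 = 1.086 mm/year.
For B, 1.086 mm/year × 29499 years = 32035.9 mm.

32035.9 mm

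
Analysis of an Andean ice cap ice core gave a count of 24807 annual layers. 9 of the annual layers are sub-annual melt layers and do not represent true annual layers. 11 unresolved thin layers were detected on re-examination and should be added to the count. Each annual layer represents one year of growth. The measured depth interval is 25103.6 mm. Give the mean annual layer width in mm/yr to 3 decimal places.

1.012 mm/yr

Correcting the raw count gives 24807 − 9 + 11 = 24809 true annual layers.
25103.6 mm over 24809 years gives 25103.6 / 24809 ≈ 1.012 mm/yr.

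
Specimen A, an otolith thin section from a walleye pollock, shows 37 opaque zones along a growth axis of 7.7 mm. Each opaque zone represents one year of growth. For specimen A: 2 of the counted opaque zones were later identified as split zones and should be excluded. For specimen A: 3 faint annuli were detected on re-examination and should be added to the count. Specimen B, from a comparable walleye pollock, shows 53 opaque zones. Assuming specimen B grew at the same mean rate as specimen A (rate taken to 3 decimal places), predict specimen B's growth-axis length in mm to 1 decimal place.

10.8 mm

Specimen A: true opaque zone count = 37 − 2 + 3 = 38.
A: Extension rate ≈ 7.7 / 38 = 0.203 mm/yr.
Length of B = 0.203 × 53 = 10.8 mm.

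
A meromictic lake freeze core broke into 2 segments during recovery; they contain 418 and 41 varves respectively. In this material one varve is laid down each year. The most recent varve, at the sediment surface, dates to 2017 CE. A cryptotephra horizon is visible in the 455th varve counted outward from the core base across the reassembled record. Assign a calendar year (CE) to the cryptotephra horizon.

2013 CE

Total varves = 418 + 41 = 459.
Between varve 455 and the sediment surface there are 459 − 455 = 4 varves.
Counting back 4 years from 2017 CE places the cryptotephra horizon in 2017 − 4 = 2013 CE.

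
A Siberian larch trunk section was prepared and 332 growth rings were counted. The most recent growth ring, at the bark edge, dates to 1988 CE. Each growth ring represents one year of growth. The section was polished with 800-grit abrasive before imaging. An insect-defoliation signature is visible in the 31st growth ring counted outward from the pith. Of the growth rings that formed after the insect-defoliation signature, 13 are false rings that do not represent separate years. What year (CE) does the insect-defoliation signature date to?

Between growth ring 31 and the bark edge there are 332 − 31 = 301 growth rings.
Excluding 13 false growth rings: 301 − 13 = 288.
Counting back 288 years from 1988 CE places the insect-defoliation signature in 1988 − 288 = 1700 CE.

1700 CE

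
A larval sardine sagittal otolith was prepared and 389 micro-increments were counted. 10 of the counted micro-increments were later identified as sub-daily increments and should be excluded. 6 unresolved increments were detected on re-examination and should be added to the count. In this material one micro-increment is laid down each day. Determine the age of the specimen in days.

385 days

True micro-increment count = 389 − 10 + 6 = 385.
At one micro-increment per day, that is 385 days.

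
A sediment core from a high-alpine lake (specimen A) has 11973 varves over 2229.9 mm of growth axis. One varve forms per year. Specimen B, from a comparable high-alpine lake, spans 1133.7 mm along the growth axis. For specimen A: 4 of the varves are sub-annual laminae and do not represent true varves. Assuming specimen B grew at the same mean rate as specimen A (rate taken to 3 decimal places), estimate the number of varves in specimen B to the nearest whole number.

6095 varves

Specimen A: correcting the raw count gives 11973 − 4 = 11969 true varves.
A: Mean rate = 2229.9 mm / 11969 years ≈ 0.186 mm/yr.
Specimen B: 1133.7 mm / 0.186 mm per year = 6095.16 years ≈ 6095 varves.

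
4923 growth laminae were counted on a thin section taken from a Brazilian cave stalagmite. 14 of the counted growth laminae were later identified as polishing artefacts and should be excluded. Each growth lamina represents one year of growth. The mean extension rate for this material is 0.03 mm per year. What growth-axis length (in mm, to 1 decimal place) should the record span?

After corrections the count is 4923 − 14 = 4909 growth laminae.
4909 years at 0.03 mm/year gives 0.03 × 4909 = 147.3 mm.

147.3 mm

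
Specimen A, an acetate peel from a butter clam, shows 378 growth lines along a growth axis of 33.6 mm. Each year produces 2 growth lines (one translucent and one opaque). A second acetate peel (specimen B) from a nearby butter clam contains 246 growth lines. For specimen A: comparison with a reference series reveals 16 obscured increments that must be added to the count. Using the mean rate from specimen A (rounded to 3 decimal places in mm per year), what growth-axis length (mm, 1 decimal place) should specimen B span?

Specimen A: after corrections the count is 378 + 16 = 394 growth lines.
Specimen A: dividing by 2 growth lines per year: 394 / 2 = 197 years.
A: 33.6 mm over 197 years gives 33.6 / 197 ≈ 0.171 mm per year.
Specimen B: 246 growth lines at 2 per year is 246 / 2 = 123 years. B's length ≈ 0.171 × 123 = 21.0 mm.

21.0 mm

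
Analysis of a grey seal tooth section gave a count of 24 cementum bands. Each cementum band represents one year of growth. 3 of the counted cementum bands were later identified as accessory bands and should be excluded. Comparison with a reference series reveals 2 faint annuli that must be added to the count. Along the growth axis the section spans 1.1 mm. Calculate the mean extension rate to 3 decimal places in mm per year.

True cementum band count = 24 − 3 + 2 = 23.
Mean rate = 1.1 mm / 23 years ≈ 0.048 mm per year.

0.048 mm per year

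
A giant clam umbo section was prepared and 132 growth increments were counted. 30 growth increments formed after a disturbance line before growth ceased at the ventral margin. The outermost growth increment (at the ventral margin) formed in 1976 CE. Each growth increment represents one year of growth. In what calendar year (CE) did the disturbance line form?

30 growth increments post-date the disturbance line.
1976 − 30 = 1946 CE.

1946 CE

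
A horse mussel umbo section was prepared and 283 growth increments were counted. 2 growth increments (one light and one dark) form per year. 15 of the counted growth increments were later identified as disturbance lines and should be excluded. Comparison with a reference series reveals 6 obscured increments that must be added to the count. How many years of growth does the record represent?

After corrections the count is 283 − 15 + 6 = 274 growth increments.
Dividing by 2 growth increments per year: 274 / 2 = 137 years.

137 years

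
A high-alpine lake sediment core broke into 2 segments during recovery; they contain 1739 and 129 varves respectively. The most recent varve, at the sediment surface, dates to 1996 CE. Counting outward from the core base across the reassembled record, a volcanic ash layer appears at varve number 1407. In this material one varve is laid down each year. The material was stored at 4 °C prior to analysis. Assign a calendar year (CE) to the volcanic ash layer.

1535 CE

Total varves = 1739 + 129 = 1868.
Between varve 1407 and the sediment surface there are 1868 − 1407 = 461 varves.
The varve at the sediment surface is 1996 CE, so the volcanic ash layer dates to 1996 − 461 = 1535 CE.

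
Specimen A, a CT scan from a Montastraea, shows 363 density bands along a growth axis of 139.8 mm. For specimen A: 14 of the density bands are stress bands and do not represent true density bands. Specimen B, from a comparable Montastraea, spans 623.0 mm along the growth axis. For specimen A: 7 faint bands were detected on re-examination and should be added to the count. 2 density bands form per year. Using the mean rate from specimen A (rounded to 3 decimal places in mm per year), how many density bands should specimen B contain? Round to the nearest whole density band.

Specimen A: after corrections the count is 363 − 14 + 7 = 356 density bands.
Specimen A: 356 density bands at 2 per year is 356 / 2 = 178 years.
A: Extension rate ≈ 139.8 / 178 = 0.785 mm/year.
For B, 623.0 / 0.785 = 793.63 years; at 2 density bands per year that is 793.63 × 2 ≈ 1587 density bands.

1587 density bands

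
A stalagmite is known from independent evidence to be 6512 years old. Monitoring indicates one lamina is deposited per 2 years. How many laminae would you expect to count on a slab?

3256 laminae

At 2 years per lamina, 6512 / 2 = 3256 laminae are expected.
So 3256 laminae should be present.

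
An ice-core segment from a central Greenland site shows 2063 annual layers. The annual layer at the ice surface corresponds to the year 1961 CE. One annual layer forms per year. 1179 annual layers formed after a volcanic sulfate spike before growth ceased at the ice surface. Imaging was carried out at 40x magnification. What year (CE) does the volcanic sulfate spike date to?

782 CE

1179 annual layers formed after the volcanic sulfate spike.
Counting back 1179 years from 1961 CE places the volcanic sulfate spike in 1961 − 1179 = 782 CE.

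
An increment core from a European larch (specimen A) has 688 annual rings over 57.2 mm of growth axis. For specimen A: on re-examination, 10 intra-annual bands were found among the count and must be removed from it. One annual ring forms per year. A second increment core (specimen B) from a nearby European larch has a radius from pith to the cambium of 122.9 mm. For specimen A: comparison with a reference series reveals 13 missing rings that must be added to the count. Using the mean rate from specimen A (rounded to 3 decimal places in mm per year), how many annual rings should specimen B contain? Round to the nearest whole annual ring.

Specimen A: correcting the raw count gives 688 − 10 + 13 = 691 true annual rings.
A: Extension rate ≈ 57.2 / 691 = 0.083 mm/yr.
Specimen B: 122.9 mm / 0.083 mm per year = 1480.72 years ≈ 1481 annual rings.

1481 annual rings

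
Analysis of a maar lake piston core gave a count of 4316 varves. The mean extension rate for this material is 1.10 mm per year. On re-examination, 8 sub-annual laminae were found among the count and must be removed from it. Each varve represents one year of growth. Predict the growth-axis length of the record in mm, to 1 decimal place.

Adjusted count: 4316 − 8 = 4308 varves.
Length ≈ 1.10 × 4308 = 4738.8 mm.

4738.8 mm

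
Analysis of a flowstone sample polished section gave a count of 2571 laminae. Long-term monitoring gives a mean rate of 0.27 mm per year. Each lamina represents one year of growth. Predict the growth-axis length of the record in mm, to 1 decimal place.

The record spans 2571 years at 0.27 mm per year.
2571 years at 0.27 mm/year gives 0.27 × 2571 = 694.2 mm.

694.2 mm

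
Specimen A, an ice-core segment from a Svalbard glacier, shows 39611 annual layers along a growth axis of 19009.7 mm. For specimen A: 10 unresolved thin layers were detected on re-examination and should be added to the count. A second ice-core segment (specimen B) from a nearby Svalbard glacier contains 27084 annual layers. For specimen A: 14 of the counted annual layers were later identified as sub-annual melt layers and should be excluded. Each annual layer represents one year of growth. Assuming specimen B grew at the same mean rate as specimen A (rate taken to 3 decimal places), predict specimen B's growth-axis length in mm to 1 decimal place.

Specimen A: adjusted count: 39611 − 14 + 10 = 39607 annual layers.
A: Extension rate ≈ 19009.7 / 39607 = 0.480 mm per year.
For B, 0.480 mm/year × 27084 years = 13000.3 mm.

13000.3 mm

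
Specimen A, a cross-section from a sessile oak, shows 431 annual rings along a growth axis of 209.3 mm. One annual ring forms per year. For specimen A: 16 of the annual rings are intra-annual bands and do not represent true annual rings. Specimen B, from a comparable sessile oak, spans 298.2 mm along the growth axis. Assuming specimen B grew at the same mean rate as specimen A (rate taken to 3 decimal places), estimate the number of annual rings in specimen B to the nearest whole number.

Specimen A: adjusted count: 431 − 16 = 415 annual rings.
A: Extension rate ≈ 209.3 / 415 = 0.504 mm per year.
B spans 298.2 / 0.504 = 591.67 years ≈ 592 annual rings.

592 annual rings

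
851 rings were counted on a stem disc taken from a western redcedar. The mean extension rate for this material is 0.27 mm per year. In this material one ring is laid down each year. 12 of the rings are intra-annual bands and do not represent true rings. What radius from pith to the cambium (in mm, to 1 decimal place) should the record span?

226.5 mm

Correcting the raw count gives 851 − 12 = 839 true rings.
Length ≈ 0.27 × 839 = 226.5 mm.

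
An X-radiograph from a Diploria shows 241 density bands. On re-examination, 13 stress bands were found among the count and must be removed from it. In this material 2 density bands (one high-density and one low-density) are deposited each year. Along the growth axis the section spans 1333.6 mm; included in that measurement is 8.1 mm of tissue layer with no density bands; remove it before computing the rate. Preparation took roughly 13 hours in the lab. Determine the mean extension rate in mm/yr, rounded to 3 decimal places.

11.627 mm/yr

Correcting the raw count gives 241 − 13 = 228 true density bands.
With 2 density bands per year, 228 / 2 = 114 years.
Removing the 8.1 mm offcut leaves 1333.6 − 8.1 = 1325.5 mm.
Extension rate ≈ 1325.5 / 114 = 11.627 mm/yr.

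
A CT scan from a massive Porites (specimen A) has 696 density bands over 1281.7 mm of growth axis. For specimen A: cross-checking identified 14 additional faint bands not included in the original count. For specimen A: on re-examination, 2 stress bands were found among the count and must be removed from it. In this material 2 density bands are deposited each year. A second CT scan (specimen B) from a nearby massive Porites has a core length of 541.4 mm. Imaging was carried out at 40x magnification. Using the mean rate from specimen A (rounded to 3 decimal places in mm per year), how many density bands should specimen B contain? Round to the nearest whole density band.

Specimen A: after corrections the count is 696 − 2 + 14 = 708 density bands.
Specimen A: dividing by 2 density bands per year: 708 / 2 = 354 years.
A: Extension rate ≈ 1281.7 / 354 = 3.621 mm/yr.
Specimen B: 541.4 mm / 3.621 mm per year = 149.52 years; at 2 density bands per year that is 149.52 × 2 ≈ 299 density bands.

299 density bands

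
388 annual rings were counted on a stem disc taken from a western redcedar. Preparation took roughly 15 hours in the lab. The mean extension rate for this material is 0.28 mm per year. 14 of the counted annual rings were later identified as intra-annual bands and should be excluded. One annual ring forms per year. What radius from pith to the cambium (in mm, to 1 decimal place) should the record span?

104.7 mm

Adjusted count: 388 − 14 = 374 annual rings.
Length ≈ 0.28 × 374 = 104.7 mm.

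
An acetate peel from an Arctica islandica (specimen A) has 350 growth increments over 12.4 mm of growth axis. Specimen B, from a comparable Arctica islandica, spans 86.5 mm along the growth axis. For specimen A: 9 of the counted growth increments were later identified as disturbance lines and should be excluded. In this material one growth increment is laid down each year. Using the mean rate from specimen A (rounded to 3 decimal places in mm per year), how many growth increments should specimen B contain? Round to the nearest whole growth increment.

2403 growth increments

Specimen A: after corrections the count is 350 − 9 = 341 growth increments.
A: Extension rate ≈ 12.4 / 341 = 0.036 mm per year.
Specimen B: 86.5 mm / 0.036 mm per year = 2402.78 years ≈ 2403 growth increments.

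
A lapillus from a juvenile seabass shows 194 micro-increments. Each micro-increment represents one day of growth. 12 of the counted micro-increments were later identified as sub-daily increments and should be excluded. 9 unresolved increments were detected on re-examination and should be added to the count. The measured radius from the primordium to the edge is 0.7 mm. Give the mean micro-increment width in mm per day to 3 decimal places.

Adjusted count: 194 − 12 + 9 = 191 micro-increments.
Extension rate ≈ 0.7 / 191 = 0.004 mm per day.

0.004 mm per day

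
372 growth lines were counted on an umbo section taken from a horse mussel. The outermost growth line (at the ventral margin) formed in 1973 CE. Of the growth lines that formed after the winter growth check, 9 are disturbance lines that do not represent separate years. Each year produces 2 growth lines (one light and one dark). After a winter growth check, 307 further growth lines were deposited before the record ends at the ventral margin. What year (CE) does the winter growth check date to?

There are 307 growth lines younger than the winter growth check.
Excluding 9 false growth lines: 307 − 9 = 298.
With 2 growth lines per year, 298 / 2 = 149 years.
1973 − 149 = 1824 CE.

1824 CE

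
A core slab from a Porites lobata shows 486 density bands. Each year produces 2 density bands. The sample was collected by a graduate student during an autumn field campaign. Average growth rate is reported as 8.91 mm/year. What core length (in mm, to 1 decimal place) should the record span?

2165.1 mm

486 density bands at 2 per year is 486 / 2 = 243 years.
243 years at 8.91 mm/year gives 8.91 × 243 = 2165.1 mm.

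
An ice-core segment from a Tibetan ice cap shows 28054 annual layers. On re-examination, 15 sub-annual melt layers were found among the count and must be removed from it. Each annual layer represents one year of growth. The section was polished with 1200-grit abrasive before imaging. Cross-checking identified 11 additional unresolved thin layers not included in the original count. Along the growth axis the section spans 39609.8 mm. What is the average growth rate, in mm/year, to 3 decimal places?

1.412 mm/year

Adjusted count: 28054 − 15 + 11 = 28050 annual layers.
39609.8 mm over 28050 years gives 39609.8 / 28050 ≈ 1.412 mm/year.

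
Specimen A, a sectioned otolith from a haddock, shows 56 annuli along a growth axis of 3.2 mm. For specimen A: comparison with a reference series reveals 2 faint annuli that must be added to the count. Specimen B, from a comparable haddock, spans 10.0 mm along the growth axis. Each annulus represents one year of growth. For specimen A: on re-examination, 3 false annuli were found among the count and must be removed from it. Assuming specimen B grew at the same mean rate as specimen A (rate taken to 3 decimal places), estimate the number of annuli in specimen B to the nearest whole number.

172 annuli

Specimen A: after corrections the count is 56 − 3 + 2 = 55 annuli.
A: Mean rate = 3.2 mm / 55 years ≈ 0.058 mm/year.
Specimen B: 10.0 mm / 0.058 mm per year = 172.41 years ≈ 172 annuli.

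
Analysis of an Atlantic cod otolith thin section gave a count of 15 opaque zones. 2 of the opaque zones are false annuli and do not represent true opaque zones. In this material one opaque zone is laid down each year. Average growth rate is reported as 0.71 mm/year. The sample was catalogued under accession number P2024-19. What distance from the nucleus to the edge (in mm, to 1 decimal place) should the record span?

Correcting the raw count gives 15 − 2 = 13 true opaque zones.
13 years at 0.71 mm/year gives 0.71 × 13 = 9.2 mm.

9.2 mm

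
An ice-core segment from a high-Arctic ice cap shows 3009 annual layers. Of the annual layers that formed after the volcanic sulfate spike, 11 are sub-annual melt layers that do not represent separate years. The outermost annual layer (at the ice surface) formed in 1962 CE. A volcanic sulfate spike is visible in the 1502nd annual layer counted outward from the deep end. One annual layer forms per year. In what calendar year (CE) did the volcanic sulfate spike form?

466 CE

3009 − 1502 = 1507 annual layers lie beyond the volcanic sulfate spike toward the ice surface.
Removing the 11 false annual layers leaves 1507 − 11 = 1496 true annual layers beyond the volcanic sulfate spike.
Counting back 1496 years from 1962 CE places the volcanic sulfate spike in 1962 − 1496 = 466 CE.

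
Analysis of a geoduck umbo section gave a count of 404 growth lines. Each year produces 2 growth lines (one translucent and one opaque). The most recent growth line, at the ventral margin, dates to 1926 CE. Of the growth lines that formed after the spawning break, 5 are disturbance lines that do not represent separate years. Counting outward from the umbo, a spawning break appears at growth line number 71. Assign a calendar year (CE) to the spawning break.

The spawning break sits at growth line 71 from the umbo, so 404 − 71 = 333 growth lines formed after it.
Excluding 5 false growth lines: 333 − 5 = 328.
With 2 growth lines per year, 328 / 2 = 164 years.
Counting back 164 years from 1926 CE places the spawning break in 1926 − 164 = 1762 CE.

1762 CE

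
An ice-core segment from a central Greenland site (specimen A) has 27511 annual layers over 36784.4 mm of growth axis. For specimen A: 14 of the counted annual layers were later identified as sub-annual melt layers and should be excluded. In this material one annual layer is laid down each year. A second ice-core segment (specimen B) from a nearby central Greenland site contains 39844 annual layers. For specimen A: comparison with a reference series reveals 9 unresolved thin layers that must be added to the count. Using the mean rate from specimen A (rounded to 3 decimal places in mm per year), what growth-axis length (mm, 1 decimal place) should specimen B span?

Specimen A: correcting the raw count gives 27511 − 14 + 9 = 27506 true annual layers.
A: 36784.4 mm over 27506 years gives 36784.4 / 27506 ≈ 1.337 mm per year.
Length of B = 1.337 × 39844 = 53271.4 mm.

53271.4 mm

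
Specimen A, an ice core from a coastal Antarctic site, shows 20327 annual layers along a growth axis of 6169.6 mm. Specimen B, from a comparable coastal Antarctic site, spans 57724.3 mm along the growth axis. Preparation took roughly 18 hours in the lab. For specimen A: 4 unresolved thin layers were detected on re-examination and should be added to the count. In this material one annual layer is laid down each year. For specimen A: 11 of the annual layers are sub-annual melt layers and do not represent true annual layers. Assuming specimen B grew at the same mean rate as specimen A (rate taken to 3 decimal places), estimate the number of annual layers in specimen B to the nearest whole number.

Specimen A: adjusted count: 20327 − 11 + 4 = 20320 annual layers.
A: Mean rate = 6169.6 mm / 20320 years ≈ 0.304 mm per year.
For B, 57724.3 / 0.304 = 189882.57 years ≈ 189883 annual layers.

189883 annual layers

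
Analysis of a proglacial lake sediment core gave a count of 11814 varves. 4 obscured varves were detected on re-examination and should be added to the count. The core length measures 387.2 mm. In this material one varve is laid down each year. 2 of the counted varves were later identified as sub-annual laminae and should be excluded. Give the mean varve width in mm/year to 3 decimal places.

After corrections the count is 11814 − 2 + 4 = 11816 varves.
Mean rate = 387.2 mm / 11816 years ≈ 0.033 mm/year.

0.033 mm/year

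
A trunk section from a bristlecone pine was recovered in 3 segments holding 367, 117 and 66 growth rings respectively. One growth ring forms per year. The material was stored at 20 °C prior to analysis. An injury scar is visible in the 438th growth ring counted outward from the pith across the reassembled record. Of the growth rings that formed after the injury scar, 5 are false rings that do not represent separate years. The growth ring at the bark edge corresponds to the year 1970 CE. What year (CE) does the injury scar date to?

Total growth rings = 367 + 117 + 66 = 550.
The injury scar sits at growth ring 438 from the pith, so 550 − 438 = 112 growth rings formed after it.
112 − 5 false = 107 true growth rings after the injury scar.
Counting back 107 years from 1970 CE places the injury scar in 1970 − 107 = 1863 CE.

1863 CE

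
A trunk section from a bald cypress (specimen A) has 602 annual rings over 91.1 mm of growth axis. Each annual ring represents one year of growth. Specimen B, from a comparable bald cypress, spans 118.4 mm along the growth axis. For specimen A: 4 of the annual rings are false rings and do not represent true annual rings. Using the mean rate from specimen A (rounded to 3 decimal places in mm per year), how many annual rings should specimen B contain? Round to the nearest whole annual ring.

Specimen A: true annual ring count = 602 − 4 = 598.
A: Extension rate ≈ 91.1 / 598 = 0.152 mm/yr.
B spans 118.4 / 0.152 = 778.95 years ≈ 779 annual rings.

779 annual rings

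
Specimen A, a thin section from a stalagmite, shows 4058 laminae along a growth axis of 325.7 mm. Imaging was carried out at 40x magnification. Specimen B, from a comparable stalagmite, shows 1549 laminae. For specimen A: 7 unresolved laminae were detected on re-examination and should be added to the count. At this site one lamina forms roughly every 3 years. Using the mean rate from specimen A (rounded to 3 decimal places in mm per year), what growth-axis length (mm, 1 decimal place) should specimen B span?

Specimen A: after corrections the count is 4058 + 7 = 4065 laminae.
Specimen A: 4065 laminae at 3 years each span 4065 × 3 = 12195 years.
A: Mean rate = 325.7 mm / 12195 years ≈ 0.027 mm/year.
Specimen B: 1549 laminae at 3 years each span 1549 × 3 = 4647 years. Length of B = 0.027 × 4647 = 125.5 mm.

125.5 mm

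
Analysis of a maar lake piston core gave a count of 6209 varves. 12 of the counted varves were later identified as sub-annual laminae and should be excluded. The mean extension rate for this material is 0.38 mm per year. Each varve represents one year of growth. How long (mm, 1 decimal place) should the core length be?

2354.9 mm

Correcting the raw count gives 6209 − 12 = 6197 true varves.
Length ≈ 0.38 × 6197 = 2354.9 mm.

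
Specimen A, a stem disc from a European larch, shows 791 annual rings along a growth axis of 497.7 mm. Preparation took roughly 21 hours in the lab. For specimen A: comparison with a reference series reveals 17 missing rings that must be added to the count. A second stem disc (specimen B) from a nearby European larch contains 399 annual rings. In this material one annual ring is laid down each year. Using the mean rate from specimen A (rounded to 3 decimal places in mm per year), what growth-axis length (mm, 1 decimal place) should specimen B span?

245.8 mm

Specimen A: true annual ring count = 791 + 17 = 808.
A: 497.7 mm over 808 years gives 497.7 / 808 ≈ 0.616 mm per year.
For B, 0.616 mm/year × 399 years = 245.8 mm.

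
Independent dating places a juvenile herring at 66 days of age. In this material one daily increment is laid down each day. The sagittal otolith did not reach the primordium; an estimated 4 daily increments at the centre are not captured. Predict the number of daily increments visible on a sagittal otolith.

62 daily increments

One daily increment per day gives 66 daily increments over 66 days.
66 − 4 missed = 62 daily increments expected in the prepared section.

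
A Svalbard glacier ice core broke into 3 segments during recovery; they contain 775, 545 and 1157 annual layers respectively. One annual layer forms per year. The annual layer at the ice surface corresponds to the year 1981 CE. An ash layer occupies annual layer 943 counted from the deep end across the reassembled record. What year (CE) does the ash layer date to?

447 CE

Total annual layers = 775 + 545 + 1157 = 2477.
2477 − 943 = 1534 annual layers lie beyond the ash layer toward the ice surface.
Counting back 1534 years from 1981 CE places the ash layer in 1981 − 1534 = 447 CE.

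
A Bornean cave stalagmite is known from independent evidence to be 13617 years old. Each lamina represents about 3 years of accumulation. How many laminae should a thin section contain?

At 3 years per lamina, 13617 / 3 = 4539 laminae are expected.
So 4539 laminae should be present.

4539 laminae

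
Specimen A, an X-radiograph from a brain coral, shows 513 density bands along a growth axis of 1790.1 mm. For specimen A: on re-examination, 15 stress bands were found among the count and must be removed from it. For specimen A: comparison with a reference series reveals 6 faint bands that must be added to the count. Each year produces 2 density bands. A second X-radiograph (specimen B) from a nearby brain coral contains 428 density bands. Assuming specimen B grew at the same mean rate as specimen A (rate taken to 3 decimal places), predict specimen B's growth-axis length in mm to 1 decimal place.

1520.3 mm

Specimen A: true density band count = 513 − 15 + 6 = 504.
Specimen A: dividing by 2 density bands per year: 504 / 2 = 252 years.
A: 1790.1 mm over 252 years gives 1790.1 / 252 ≈ 7.104 mm/yr.
Specimen B: with 2 density bands per year, 428 / 2 = 214 years. Length of B = 7.104 × 214 = 1520.3 mm.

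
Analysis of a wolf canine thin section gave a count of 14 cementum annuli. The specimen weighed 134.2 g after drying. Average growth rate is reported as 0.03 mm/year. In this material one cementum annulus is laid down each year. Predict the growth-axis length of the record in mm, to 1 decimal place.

0.4 mm

The record spans 14 years at 0.03 mm per year.
Length ≈ 0.03 × 14 = 0.4 mm.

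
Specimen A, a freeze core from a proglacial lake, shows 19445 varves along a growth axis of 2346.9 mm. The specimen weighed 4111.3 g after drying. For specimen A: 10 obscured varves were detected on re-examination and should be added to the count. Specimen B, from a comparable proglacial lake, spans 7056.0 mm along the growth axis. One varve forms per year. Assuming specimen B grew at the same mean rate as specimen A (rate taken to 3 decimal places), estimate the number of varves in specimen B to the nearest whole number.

Specimen A: after corrections the count is 19445 + 10 = 19455 varves.
A: Mean rate = 2346.9 mm / 19455 years ≈ 0.121 mm/yr.
Specimen B: 7056.0 mm / 0.121 mm per year = 58314.05 years ≈ 58314 varves.

58314 varves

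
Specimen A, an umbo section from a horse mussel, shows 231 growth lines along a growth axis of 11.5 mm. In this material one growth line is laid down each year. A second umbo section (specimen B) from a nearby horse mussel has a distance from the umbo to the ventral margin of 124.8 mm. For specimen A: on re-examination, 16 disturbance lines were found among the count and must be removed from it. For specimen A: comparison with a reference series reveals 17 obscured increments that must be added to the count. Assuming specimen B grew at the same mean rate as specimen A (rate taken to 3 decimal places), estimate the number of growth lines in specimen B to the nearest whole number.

2496 growth lines

Specimen A: correcting the raw count gives 231 − 16 + 17 = 232 true growth lines.
A: Extension rate ≈ 11.5 / 232 = 0.050 mm per year.
B spans 124.8 / 0.050 = 2496.00 years ≈ 2496 growth lines.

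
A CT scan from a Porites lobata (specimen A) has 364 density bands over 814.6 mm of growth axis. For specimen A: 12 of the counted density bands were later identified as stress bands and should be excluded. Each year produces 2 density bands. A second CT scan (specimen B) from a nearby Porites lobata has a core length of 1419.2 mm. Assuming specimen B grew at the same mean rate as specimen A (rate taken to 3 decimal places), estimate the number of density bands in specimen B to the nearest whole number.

Specimen A: true density band count = 364 − 12 = 352.
Specimen A: with 2 density bands per year, 352 / 2 = 176 years.
A: Extension rate ≈ 814.6 / 176 = 4.628 mm/year.
B spans 1419.2 / 4.628 = 306.66 years; at 2 density bands per year that is 306.66 × 2 ≈ 613 density bands.

613 density bands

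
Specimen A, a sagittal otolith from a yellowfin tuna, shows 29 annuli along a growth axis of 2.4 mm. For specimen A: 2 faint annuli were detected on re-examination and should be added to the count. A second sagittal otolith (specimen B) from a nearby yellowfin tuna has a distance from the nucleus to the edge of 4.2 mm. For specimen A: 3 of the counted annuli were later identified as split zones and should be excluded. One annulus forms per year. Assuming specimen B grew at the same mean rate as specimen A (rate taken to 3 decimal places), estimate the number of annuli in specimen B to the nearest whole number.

Specimen A: after corrections the count is 29 − 3 + 2 = 28 annuli.
A: Mean rate = 2.4 mm / 28 years ≈ 0.086 mm/year.
For B, 4.2 / 0.086 = 48.84 years ≈ 49 annuli.

49 annuli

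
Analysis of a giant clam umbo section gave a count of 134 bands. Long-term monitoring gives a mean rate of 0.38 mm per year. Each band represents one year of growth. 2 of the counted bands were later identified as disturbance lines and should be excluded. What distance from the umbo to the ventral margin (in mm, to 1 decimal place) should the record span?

Adjusted count: 134 − 2 = 132 bands.
132 years at 0.38 mm/year gives 0.38 × 132 = 50.2 mm.

50.2 mm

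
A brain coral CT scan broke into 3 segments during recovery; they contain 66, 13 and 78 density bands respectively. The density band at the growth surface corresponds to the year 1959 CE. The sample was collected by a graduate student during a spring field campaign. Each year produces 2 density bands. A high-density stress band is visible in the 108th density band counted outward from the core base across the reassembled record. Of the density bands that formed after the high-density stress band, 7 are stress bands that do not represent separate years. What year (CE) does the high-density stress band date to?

Total density bands = 66 + 13 + 78 = 157.
157 − 108 = 49 density bands lie beyond the high-density stress band toward the growth surface.
Removing the 7 false density bands leaves 49 − 7 = 42 true density bands beyond the high-density stress band.
Dividing by 2 density bands per year: 42 / 2 = 21 years.
The density band at the growth surface is 1959 CE, so the high-density stress band dates to 1959 − 21 = 1938 CE.

1938 CE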